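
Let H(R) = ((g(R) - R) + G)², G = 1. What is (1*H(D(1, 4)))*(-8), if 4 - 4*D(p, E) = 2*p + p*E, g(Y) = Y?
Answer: -8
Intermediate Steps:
D(p, E) = 1 - p/2 - E*p/4 (D(p, E) = 1 - (2*p + p*E)/4 = 1 - (2*p + E*p)/4 = 1 + (-p/2 - E*p/4) = 1 - p/2 - E*p/4)
H(R) = 1 (H(R) = ((R - R) + 1)² = (0 + 1)² = 1² = 1)
(1*H(D(1, 4)))*(-8) = (1*1)*(-8) = 1*(-8) = -8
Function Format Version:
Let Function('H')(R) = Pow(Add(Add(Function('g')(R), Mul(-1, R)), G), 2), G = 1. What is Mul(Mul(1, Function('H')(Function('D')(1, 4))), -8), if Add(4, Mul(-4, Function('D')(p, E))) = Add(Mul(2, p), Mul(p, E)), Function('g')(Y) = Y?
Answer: -8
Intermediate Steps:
Function('D')(p, E) = Add(1, Mul(Rational(-1, 2), p), Mul(Rational(-1, 4), E, p)) (Function('D')(p, E) = Add(1, Mul(Rational(-1, 4), Add(Mul(2, p), Mul(p, E)))) = Add(1, Mul(Rational(-1, 4), Add(Mul(2, p), Mul(E, p)))) = Add(1, Add(Mul(Rational(-1, 2), p), Mul(Rational(-1, 4), E, p))) = Add(1, Mul(Rational(-1, 2), p), Mul(Rational(-1, 4), E, p)))
Function('H')(R) = 1 (Function('H')(R) = Pow(Add(Add(R, Mul(-1, R)), 1), 2) = Pow(Add(0, 1), 2) = Pow(1, 2) = 1)
Mul(Mul(1, Function('H')(Function('D')(1, 4))), -8) = Mul(Mul(1, 1), -8) = Mul(1, -8) = -8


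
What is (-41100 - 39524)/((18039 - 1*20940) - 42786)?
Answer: 80624/45687 ≈ 1.7647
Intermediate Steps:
(-41100 - 39524)/((18039 - 1*20940) - 42786) = -80624/((18039 - 20940) - 42786) = -80624/(-2901 - 42786) = -80624/(-45687) = -80624*(-1/45687) = 80624/45687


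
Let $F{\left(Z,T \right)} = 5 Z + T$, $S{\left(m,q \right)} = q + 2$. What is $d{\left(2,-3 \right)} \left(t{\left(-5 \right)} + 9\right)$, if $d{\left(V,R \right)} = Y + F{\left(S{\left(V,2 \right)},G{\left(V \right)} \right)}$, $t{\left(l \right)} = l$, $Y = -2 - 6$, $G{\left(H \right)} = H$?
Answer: $56$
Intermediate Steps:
$S{\left(m,q \right)} = 2 + q$
$F{\left(Z,T \right)} = T + 5 Z$
$Y = -8$ ($Y = -2 - 6 = -8$)
$d{\left(V,R \right)} = 12 + V$ ($d{\left(V,R \right)} = -8 + \left(V + 5 \left(2 + 2\right)\right) = -8 + \left(V + 5 \cdot 4\right) = -8 + \left(V + 20\right) = -8 + \left(20 + V\right) = 12 + V$)
$d{\left(2,-3 \right)} \left(t{\left(-5 \right)} + 9\right) = \left(12 + 2\right) \left(-5 + 9\right) = 14 \cdot 4 = 56$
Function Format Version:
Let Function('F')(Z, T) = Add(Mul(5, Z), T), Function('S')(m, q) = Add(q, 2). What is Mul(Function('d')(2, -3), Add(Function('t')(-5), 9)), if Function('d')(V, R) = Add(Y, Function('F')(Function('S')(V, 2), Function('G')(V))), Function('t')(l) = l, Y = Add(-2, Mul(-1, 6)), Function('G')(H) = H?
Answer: 56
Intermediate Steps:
Function('S')(m, q) = Add(2, q)
Function('F')(Z, T) = Add(T, Mul(5, Z))
Y = -8 (Y = Add(-2, -6) = -8)
Function('d')(V, R) = Add(12, V) (Function('d')(V, R) = Add(-8, Add(V, Mul(5, Add(2, 2)))) = Add(-8, Add(V, Mul(5, 4))) = Add(-8, Add(V, 20)) = Add(-8, Add(20, V)) = Add(12, V))
Mul(Function('d')(2, -3), Add(Function('t')(-5), 9)) = Mul(Add(12, 2), Add(-5, 9)) = Mul(14, 4) = 56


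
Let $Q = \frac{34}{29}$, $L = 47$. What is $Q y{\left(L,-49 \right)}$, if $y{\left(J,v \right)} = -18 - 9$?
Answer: $- \frac{918}{29} \approx -31.655$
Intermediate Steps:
$y{\left(J,v \right)} = -27$
$Q = \frac{34}{29}$ ($Q = 34 \cdot \frac{1}{29} = \frac{34}{29} \approx 1.1724$)
$Q y{\left(L,-49 \right)} = \frac{34}{29} \left(-27\right) = - \frac{918}{29}$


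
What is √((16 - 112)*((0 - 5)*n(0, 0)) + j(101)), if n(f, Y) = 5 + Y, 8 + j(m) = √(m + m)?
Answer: √(2392 + √202) ≈ 49.053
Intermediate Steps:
j(m) = -8 + √2*√m (j(m) = -8 + √(m + m) = -8 + √(2*m) = -8 + √2*√m)
√((16 - 112)*((0 - 5)*n(0, 0)) + j(101)) = √((16 - 112)*((0 - 5)*(5 + 0)) + (-8 + √2*√101)) = √(-(-480)*5 + (-8 + √202)) = √(-96*(-25) + (-8 + √202)) = √(2400 + (-8 + √202)) = √(2392 + √202)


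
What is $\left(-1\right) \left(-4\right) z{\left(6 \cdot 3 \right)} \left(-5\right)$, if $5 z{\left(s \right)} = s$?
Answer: $-72$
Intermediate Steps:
$z{\left(s \right)} = \frac{s}{5}$
$\left(-1\right) \left(-4\right) z{\left(6 \cdot 3 \right)} \left(-5\right) = \left(-1\right) \left(-4\right) \frac{6 \cdot 3}{5} \left(-5\right) = 4 \cdot \frac{1}{5} \cdot 18 \left(-5\right) = 4 \cdot \frac{18}{5} \left(-5\right) = \frac{72}{5} \left(-5\right) = -72$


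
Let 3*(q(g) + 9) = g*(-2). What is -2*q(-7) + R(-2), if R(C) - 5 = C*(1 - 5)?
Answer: 65/3 ≈ 21.667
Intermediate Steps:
q(g) = -9 - 2*g/3 (q(g) = -9 + (g*(-2))/3 = -9 + (-2*g)/3 = -9 - 2*g/3)
R(C) = 5 - 4*C (R(C) = 5 + C*(1 - 5) = 5 + C*(-4) = 5 - 4*C)
-2*q(-7) + R(-2) = -2*(-9 - ⅔*(-7)) + (5 - 4*(-2)) = -2*(-9 + 14/3) + (5 + 8) = -2*(-13/3) + 13 = 26/3 + 13 = 65/3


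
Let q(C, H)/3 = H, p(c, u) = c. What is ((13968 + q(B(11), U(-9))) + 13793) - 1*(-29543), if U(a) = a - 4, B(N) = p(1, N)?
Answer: 57265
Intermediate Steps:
B(N) = 1
U(a) = -4 + a
q(C, H) = 3*H
((13968 + q(B(11), U(-9))) + 13793) - 1*(-29543) = ((13968 + 3*(-4 - 9)) + 13793) - 1*(-29543) = ((13968 + 3*(-13)) + 13793) + 29543 = ((13968 - 39) + 13793) + 29543 = (13929 + 13793) + 29543 = 27722 + 29543 = 57265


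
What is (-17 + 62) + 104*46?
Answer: 4829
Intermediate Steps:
(-17 + 62) + 104*46 = 45 + 4784 = 4829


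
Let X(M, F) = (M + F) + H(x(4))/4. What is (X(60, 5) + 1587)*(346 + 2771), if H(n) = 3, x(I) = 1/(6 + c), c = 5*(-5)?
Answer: 20606487/4 ≈ 5.1516e+6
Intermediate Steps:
c = -25
x(I) = -1/19 (x(I) = 1/(6 - 25) = 1/(-19) = -1/19)
X(M, F) = ¾ + F + M (X(M, F) = (M + F) + 3/4 = (F + M) + 3*(¼) = (F + M) + ¾ = ¾ + F + M)
(X(60, 5) + 1587)*(346 + 2771) = ((¾ + 5 + 60) + 1587)*(346 + 2771) = (263/4 + 1587)*3117 = (6611/4)*3117 = 20606487/4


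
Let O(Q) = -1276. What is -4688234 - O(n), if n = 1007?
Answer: -4686958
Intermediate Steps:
-4688234 - O(n) = -4688234 - 1*(-1276) = -4688234 + 1276 = -4686958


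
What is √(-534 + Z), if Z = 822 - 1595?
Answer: I*√1307 ≈ 36.152*I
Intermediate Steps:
Z = -773
√(-534 + Z) = √(-534 - 773) = √(-1307) = I*√1307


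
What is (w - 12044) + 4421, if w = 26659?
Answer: 19036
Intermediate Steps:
(w - 12044) + 4421 = (26659 - 12044) + 4421 = 14615 + 4421 = 19036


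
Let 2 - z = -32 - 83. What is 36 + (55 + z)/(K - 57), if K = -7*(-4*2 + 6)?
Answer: 32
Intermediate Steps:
z = 117 (z = 2 - (-32 - 83) = 2 - 1*(-115) = 2 + 115 = 117)
K = 14 (K = -7*(-8 + 6) = -7*(-2) = 14)
36 + (55 + z)/(K - 57) = 36 + (55 + 117)/(14 - 57) = 36 + 172/(-43) = 36 + 172*(-1/43) = 36 - 4 = 32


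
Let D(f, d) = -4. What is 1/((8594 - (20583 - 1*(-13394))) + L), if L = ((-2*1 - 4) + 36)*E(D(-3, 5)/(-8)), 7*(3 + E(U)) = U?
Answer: -7/178296 ≈ -3.9261e-5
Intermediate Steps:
E(U) = -3 + U/7
L = -615/7 (L = ((-2*1 - 4) + 36)*(-3 + (-4/(-8))/7) = ((-2 - 4) + 36)*(-3 + (-4*(-1/8))/7) = (-6 + 36)*(-3 + (1/7)*(1/2)) = 30*(-3 + 1/14) = 30*(-41/14) = -615/7 ≈ -87.857)
1/((8594 - (20583 - 1*(-13394))) + L) = 1/((8594 - (20583 - 1*(-13394))) - 615/7) = 1/((8594 - (20583 + 13394)) - 615/7) = 1/((8594 - 1*33977) - 615/7) = 1/((8594 - 33977) - 615/7) = 1/(-25383 - 615/7) = 1/(-178296/7) = -7/178296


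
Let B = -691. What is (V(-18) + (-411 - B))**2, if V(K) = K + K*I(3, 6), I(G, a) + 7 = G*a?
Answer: 4096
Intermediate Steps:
I(G, a) = -7 + G*a
V(K) = 12*K (V(K) = K + K*(-7 + 3*6) = K + K*(-7 + 18) = K + K*11 = K + 11*K = 12*K)
(V(-18) + (-411 - B))**2 = (12*(-18) + (-411 - 1*(-691)))**2 = (-216 + (-411 + 691))**2 = (-216 + 280)**2 = 64**2 = 4096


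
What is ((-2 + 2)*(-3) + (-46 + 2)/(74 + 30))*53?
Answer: -583/26 ≈ -22.423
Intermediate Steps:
((-2 + 2)*(-3) + (-46 + 2)/(74 + 30))*53 = (0*(-3) - 44/104)*53 = (0 - 44*1/104)*53 = (0 - 11/26)*53 = -11/26*53 = -583/26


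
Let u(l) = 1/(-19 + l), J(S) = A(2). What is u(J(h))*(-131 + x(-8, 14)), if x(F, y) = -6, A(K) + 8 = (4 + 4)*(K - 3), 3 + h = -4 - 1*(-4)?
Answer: 137/35 ≈ 3.9143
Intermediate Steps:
h = -3 (h = -3 + (-4 - 1*(-4)) = -3 + (-4 + 4) = -3 + 0 = -3)
A(K) = -32 + 8*K (A(K) = -8 + (4 + 4)*(K - 3) = -8 + 8*(-3 + K) = -8 + (-24 + 8*K) = -32 + 8*K)
J(S) = -16 (J(S) = -32 + 8*2 = -32 + 16 = -16)
u(J(h))*(-131 + x(-8, 14)) = (-131 - 6)/(-19 - 16) = -137/(-35) = -1/35*(-137) = 137/35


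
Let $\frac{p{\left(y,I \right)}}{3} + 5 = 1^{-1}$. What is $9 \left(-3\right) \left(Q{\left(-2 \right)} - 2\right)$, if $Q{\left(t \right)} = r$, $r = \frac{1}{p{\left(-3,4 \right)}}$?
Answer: $\frac{225}{4} \approx 56.25$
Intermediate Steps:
$p{\left(y,I \right)} = -12$ ($p{\left(y,I \right)} = -15 + \frac{3}{1} = -15 + 3 \cdot 1 = -15 + 3 = -12$)
$r = - \frac{1}{12}$ ($r = \frac{1}{-12} = - \frac{1}{12} \approx -0.083333$)
$Q{\left(t \right)} = - \frac{1}{12}$
$9 \left(-3\right) \left(Q{\left(-2 \right)} - 2\right) = 9 \left(-3\right) \left(- \frac{1}{12} - 2\right) = - 27 \left(- \frac{1}{12} - 2\right) = \left(-27\right) \left(- \frac{25}{12}\right) = \frac{225}{4}$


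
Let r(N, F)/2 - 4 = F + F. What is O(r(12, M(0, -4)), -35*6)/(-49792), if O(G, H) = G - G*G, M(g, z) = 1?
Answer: 33/12448 ≈ 0.0026510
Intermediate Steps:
r(N, F) = 8 + 4*F (r(N, F) = 8 + 2*(F + F) = 8 + 2*(2*F) = 8 + 4*F)
O(G, H) = G - G²
O(r(12, M(0, -4)), -35*6)/(-49792) = ((8 + 4*1)*(1 - (8 + 4*1)))/(-49792) = ((8 + 4)*(1 - (8 + 4)))*(-1/49792) = (12*(1 - 1*12))*(-1/49792) = (12*(1 - 12))*(-1/49792) = (12*(-11))*(-1/49792) = -132*(-1/49792) = 33/12448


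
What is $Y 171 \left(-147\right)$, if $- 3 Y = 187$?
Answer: $1566873$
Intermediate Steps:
$Y = - \frac{187}{3}$ ($Y = \left(- \frac{1}{3}\right) 187 = - \frac{187}{3} \approx -62.333$)
$Y 171 \left(-147\right) = \left(- \frac{187}{3}\right) 171 \left(-147\right) = \left(-10659\right) \left(-147\right) = 1566873$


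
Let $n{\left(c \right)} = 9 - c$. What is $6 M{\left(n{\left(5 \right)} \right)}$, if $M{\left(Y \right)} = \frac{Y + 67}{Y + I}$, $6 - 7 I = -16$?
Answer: $\frac{1491}{25} \approx 59.64$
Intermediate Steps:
$I = \frac{22}{7}$ ($I = \frac{6}{7} - - \frac{16}{7} = \frac{6}{7} + \frac{16}{7} = \frac{22}{7} \approx 3.1429$)
$M{\left(Y \right)} = \frac{67 + Y}{\frac{22}{7} + Y}$ ($M{\left(Y \right)} = \frac{Y + 67}{Y + \frac{22}{7}} = \frac{67 + Y}{\frac{22}{7} + Y}$)
$6 M{\left(n{\left(5 \right)} \right)} = 6 \frac{7 \left(67 + \left(9 - 5\right)\right)}{22 + 7 \left(9 - 5\right)} = 6 \frac{7 \left(67 + 4\right)}{22 + 7 \cdot 4} = 6 \cdot 7 \frac{1}{22 + 28} \cdot 71 = 6 \cdot 7 \cdot \frac{1}{50} \cdot 71 = 6 \cdot \frac{497}{50} = \frac{1491}{25}$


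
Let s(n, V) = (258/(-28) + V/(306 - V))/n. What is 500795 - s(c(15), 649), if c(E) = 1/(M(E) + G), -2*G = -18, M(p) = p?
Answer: 171864113/343 ≈ 5.0106e+5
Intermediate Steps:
G = 9 (G = -½*(-18) = 9)
c(E) = 1/(9 + E) (c(E) = 1/(E + 9) = 1/(9 + E))
s(n, V) = (-129/14 + V/(306 - V))/n (s(n, V) = (258*(-1/28) + V/(306 - V))/n = (-129/14 + V/(306 - V))/n)
500795 - s(c(15), 649) = 500795 - (39474 - 143*649)/(14*(1/(9 + 15))*(-306 + 649)) = 500795 - (39474 - 92807)/(14*(1/24)*343) = 500795 - (-53333)/(14*1/24*343) = 500795 - 24*(-53333)/(14*343) = 500795 - 1*(-91428/343) = 500795 + 91428/343 = 171864113/343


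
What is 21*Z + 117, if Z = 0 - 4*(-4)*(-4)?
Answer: -1227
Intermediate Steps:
Z = -64 (Z = 0 + 16*(-4) = 0 - 64 = -64)
21*Z + 117 = 21*(-64) + 117 = -1344 + 117 = -1227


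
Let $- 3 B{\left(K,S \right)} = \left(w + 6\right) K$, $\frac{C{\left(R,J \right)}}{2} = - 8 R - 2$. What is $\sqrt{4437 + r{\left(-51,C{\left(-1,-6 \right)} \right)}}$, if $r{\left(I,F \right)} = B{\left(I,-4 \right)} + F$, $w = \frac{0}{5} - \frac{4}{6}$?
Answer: $\frac{\sqrt{40857}}{3} \approx 67.377$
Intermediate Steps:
$w = - \frac{2}{3}$ ($w = 0 \cdot \frac{1}{5} - \frac{2}{3} = 0 - \frac{2}{3} = - \frac{2}{3} \approx -0.66667$)
$C{\left(R,J \right)} = -4 - 16 R$ ($C{\left(R,J \right)} = 2 \left(- 8 R - 2\right) = 2 \left(-2 - 8 R\right) = -4 - 16 R$)
$B{\left(K,S \right)} = - \frac{16 K}{9}$ ($B{\left(K,S \right)} = - \frac{\left(- \frac{2}{3} + 6\right) K}{3} = - \frac{\frac{16}{3} K}{3} = - \frac{16 K}{9}$)
$r{\left(I,F \right)} = F - \frac{16 I}{9}$ ($r{\left(I,F \right)} = - \frac{16 I}{9} + F = F - \frac{16 I}{9}$)
$\sqrt{4437 + r{\left(-51,C{\left(-1,-6 \right)} \right)}} = \sqrt{4437 - - \frac{308}{3}} = \sqrt{4437 + \left(\left(-4 + 16\right) + \frac{272}{3}\right)} = \sqrt{4437 + \left(12 + \frac{272}{3}\right)} = \sqrt{4437 + \frac{308}{3}} = \sqrt{\frac{13619}{3}} = \frac{\sqrt{40857}}{3}$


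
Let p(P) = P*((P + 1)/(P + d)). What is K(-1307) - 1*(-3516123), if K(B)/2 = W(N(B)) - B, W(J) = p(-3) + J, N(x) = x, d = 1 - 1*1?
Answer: 3516119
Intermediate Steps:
d = 0 (d = 1 - 1 = 0)
p(P) = 1 + P (p(P) = P*((P + 1)/(P + 0)) = P*((1 + P)/P) = 1 + P)
W(J) = -2 + J (W(J) = (1 - 3) + J = -2 + J)
K(B) = -4 (K(B) = 2*((-2 + B) - B) = 2*(-2) = -4)
K(-1307) - 1*(-3516123) = -4 - 1*(-3516123) = -4 + 3516123 = 3516119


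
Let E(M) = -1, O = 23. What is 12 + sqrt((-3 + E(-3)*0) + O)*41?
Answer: 12 + 82*sqrt(5) ≈ 195.36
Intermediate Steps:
12 + sqrt((-3 + E(-3)*0) + O)*41 = 12 + sqrt((-3 - 1*0) + 23)*41 = 12 + sqrt((-3 + 0) + 23)*41 = 12 + sqrt(-3 + 23)*41 = 12 + sqrt(20)*41 = 12 + (2*sqrt(5))*41 = 12 + 82*sqrt(5)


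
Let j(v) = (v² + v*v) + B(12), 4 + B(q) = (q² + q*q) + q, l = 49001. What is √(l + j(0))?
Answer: √49297 ≈ 222.03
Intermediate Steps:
B(q) = -4 + q + 2*q² (B(q) = -4 + ((q² + q*q) + q) = -4 + ((q² + q²) + q) = -4 + (2*q² + q) = -4 + (q + 2*q²) = -4 + q + 2*q²)
j(v) = 296 + 2*v² (j(v) = (v² + v*v) + (-4 + 12 + 2*12²) = (v² + v²) + (-4 + 12 + 2*144) = 2*v² + (-4 + 12 + 288) = 2*v² + 296 = 296 + 2*v²)
√(l + j(0)) = √(49001 + (296 + 2*0²)) = √(49001 + (296 + 2*0)) = √(49001 + (296 + 0)) = √(49001 + 296) = √49297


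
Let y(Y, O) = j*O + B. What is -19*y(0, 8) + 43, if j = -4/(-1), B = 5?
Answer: -660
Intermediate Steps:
j = 4 (j = -4*(-1) = 4)
y(Y, O) = 5 + 4*O (y(Y, O) = 4*O + 5 = 5 + 4*O)
-19*y(0, 8) + 43 = -19*(5 + 4*8) + 43 = -19*(5 + 32) + 43 = -19*37 + 43 = -703 + 43 = -660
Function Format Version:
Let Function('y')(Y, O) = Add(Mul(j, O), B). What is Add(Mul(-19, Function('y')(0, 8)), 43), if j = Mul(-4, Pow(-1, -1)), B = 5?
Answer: -660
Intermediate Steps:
j = 4 (j = Mul(-4, -1) = 4)
Function('y')(Y, O) = Add(5, Mul(4, O)) (Function('y')(Y, O) = Add(Mul(4, O), 5) = Add(5, Mul(4, O)))
Add(Mul(-19, Function('y')(0, 8)), 43) = Add(Mul(-19, Add(5, Mul(4, 8))), 43) = Add(Mul(-19, Add(5, 32)), 43) = Add(Mul(-19, 37), 43) = Add(-703, 43) = -660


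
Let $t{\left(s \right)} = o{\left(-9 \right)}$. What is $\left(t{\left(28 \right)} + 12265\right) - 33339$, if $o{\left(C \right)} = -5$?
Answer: $-21079$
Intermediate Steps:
$t{\left(s \right)} = -5$
$\left(t{\left(28 \right)} + 12265\right) - 33339 = \left(-5 + 12265\right) - 33339 = 12260 - 33339 = -21079$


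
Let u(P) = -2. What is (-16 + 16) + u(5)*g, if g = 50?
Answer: -100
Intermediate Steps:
(-16 + 16) + u(5)*g = (-16 + 16) - 2*50 = 0 - 100 = -100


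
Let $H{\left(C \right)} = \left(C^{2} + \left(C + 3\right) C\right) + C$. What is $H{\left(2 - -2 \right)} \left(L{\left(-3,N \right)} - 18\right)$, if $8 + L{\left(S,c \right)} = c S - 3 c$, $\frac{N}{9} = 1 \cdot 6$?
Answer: $-16800$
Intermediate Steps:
$H{\left(C \right)} = C + C^{2} + C \left(3 + C\right)$ ($H{\left(C \right)} = \left(C^{2} + \left(3 + C\right) C\right) + C = \left(C^{2} + C \left(3 + C\right)\right) + C = C + C^{2} + C \left(3 + C\right)$)
$N = 54$ ($N = 9 \cdot 1 \cdot 6 = 9 \cdot 6 = 54$)
$L{\left(S,c \right)} = -8 - 3 c + S c$ ($L{\left(S,c \right)} = -8 + \left(c S - 3 c\right) = -8 + \left(S c - 3 c\right) = -8 + \left(- 3 c + S c\right) = -8 - 3 c + S c$)
$H{\left(2 - -2 \right)} \left(L{\left(-3,N \right)} - 18\right) = 2 \left(2 - -2\right) \left(2 + \left(2 - -2\right)\right) \left(\left(-8 - 162 - 162\right) - 18\right) = 2 \left(2 + 2\right) \left(2 + \left(2 + 2\right)\right) \left(\left(-8 - 162 - 162\right) - 18\right) = 2 \cdot 4 \left(2 + 4\right) \left(-332 - 18\right) = 2 \cdot 4 \cdot 6 \left(-350\right) = 48 \left(-350\right) = -16800$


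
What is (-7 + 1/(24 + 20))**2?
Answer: 94249/1936 ≈ 48.682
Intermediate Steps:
(-7 + 1/(24 + 20))**2 = (-7 + 1/44)**2 = (-307/44)**2 = 94249/1936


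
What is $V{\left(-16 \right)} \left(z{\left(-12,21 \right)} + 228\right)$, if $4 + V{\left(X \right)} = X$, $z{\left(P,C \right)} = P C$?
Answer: $480$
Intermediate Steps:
$z{\left(P,C \right)} = C P$
$V{\left(X \right)} = -4 + X$
$V{\left(-16 \right)} \left(z{\left(-12,21 \right)} + 228\right) = \left(-4 - 16\right) \left(21 \left(-12\right) + 228\right) = - 20 \left(-252 + 228\right) = \left(-20\right) \left(-24\right) = 480$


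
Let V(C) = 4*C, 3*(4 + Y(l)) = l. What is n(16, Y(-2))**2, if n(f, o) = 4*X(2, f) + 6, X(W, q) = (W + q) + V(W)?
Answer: 12100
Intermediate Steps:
Y(l) = -4 + l/3
X(W, q) = q + 5*W (X(W, q) = (W + q) + 4*W = q + 5*W)
n(f, o) = 46 + 4*f (n(f, o) = 4*(f + 5*2) + 6 = 4*(f + 10) + 6 = 4*(10 + f) + 6 = (40 + 4*f) + 6 = 46 + 4*f)
n(16, Y(-2))**2 = (46 + 4*16)**2 = (46 + 64)**2 = 110**2 = 12100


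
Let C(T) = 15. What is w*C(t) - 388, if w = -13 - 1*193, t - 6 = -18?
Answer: -3478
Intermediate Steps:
t = -12 (t = 6 - 18 = -12)
w = -206 (w = -13 - 193 = -206)
w*C(t) - 388 = -206*15 - 388 = -3090 - 388 = -3478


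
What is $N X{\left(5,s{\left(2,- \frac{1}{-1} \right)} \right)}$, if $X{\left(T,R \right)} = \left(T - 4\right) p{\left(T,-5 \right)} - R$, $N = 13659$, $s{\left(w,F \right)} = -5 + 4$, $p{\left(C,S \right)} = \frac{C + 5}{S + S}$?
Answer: $0$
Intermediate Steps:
$p{\left(C,S \right)} = \frac{5 + C}{2 S}$
$s{\left(w,F \right)} = -1$
$X{\left(T,R \right)} = - R + \left(-4 + T\right) \left(- \frac{1}{2} - \frac{T}{10}\right)$ ($X{\left(T,R \right)} = \left(T - 4\right) \frac{5 + T}{2 \left(-5\right)} - R = \left(-4 + T\right) \frac{1}{2} \left(- \frac{1}{5}\right) \left(5 + T\right) - R = \left(-4 + T\right) \left(- \frac{1}{2} - \frac{T}{10}\right) - R = - R + \left(-4 + T\right) \left(- \frac{1}{2} - \frac{T}{10}\right)$)
$N X{\left(5,s{\left(2,- \frac{1}{-1} \right)} \right)} = 13659 \left(2 - -1 - \frac{1}{2} - \frac{5^{2}}{10}\right) = 13659 \left(2 + 1 - \frac{1}{2} - \frac{5}{2}\right) = 13659 \cdot 0 = 0$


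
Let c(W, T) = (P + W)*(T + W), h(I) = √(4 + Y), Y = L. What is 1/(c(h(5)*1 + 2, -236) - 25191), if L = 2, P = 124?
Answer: -18223/996209859 + 12*√6/332069953 ≈ -1.8204e-5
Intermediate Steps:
Y = 2
h(I) = √6 (h(I) = √(4 + 2) = √6)
c(W, T) = (124 + W)*(T + W)
1/(c(h(5)*1 + 2, -236) - 25191) = 1/(((√6*1 + 2)² + 124*(-236) + 124*(√6*1 + 2) - 236*(√6*1 + 2)) - 25191) = 1/(((√6 + 2)² - 29264 + 124*(√6 + 2) - 236*(√6 + 2)) - 25191) = 1/(((2 + √6)² - 29264 + 124*(2 + √6) - 236*(2 + √6)) - 25191) = 1/(((2 + √6)² - 29264 + (248 + 124*√6) + (-472 - 236*√6)) - 25191) = 1/((-29488 + (2 + √6)² - 112*√6) - 25191) = 1/(-54679 + (2 + √6)² - 112*√6)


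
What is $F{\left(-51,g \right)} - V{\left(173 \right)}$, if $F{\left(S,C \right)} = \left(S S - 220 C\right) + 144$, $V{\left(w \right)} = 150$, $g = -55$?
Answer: $14695$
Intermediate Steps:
$F{\left(S,C \right)} = 144 + S^{2} - 220 C$ ($F{\left(S,C \right)} = \left(S^{2} - 220 C\right) + 144 = 144 + S^{2} - 220 C$)
$F{\left(-51,g \right)} - V{\left(173 \right)} = \left(144 + \left(-51\right)^{2} - -12100\right) - 150 = \left(144 + 2601 + 12100\right) - 150 = 14845 - 150 = 14695$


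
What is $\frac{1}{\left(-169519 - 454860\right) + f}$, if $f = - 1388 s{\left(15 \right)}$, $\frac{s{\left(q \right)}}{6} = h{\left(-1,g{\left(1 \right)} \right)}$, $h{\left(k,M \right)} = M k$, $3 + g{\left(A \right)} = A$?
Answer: $- \frac{1}{641035} \approx -1.56 \cdot 10^{-6}$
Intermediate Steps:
$g{\left(A \right)} = -3 + A$
$s{\left(q \right)} = 12$ ($s{\left(q \right)} = 6 \left(-3 + 1\right) \left(-1\right) = 6 \left(\left(-2\right) \left(-1\right)\right) = 6 \cdot 2 = 12$)
$f = -16656$ ($f = \left(-1388\right) 12 = -16656$)
$\frac{1}{\left(-169519 - 454860\right) + f} = \frac{1}{\left(-169519 - 454860\right) - 16656} = \frac{1}{-624379 - 16656} = \frac{1}{-641035} = - \frac{1}{641035}$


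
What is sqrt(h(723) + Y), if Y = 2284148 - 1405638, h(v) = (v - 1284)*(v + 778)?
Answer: sqrt(36449) ≈ 190.92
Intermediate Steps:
h(v) = (-1284 + v)*(778 + v)
Y = 878510
sqrt(h(723) + Y) = sqrt((-998952 + 723**2 - 506*723) + 878510) = sqrt((-998952 + 522729 - 365838) + 878510) = sqrt(-842061 + 878510) = sqrt(36449)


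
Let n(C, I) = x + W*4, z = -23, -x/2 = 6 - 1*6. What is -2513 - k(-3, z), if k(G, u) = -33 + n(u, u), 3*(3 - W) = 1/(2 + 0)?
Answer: -7474/3 ≈ -2491.3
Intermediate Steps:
x = 0 (x = -2*(6 - 1*6) = -2*(6 - 6) = -2*0 = 0)
W = 17/6 (W = 3 - 1/(3*(2 + 0)) = 3 - ⅓/2 = 3 - ⅓*½ = 3 - ⅙ = 17/6 ≈ 2.8333)
n(C, I) = 34/3 (n(C, I) = 0 + (17/6)*4 = 0 + 34/3 = 34/3)
k(G, u) = -65/3 (k(G, u) = -33 + 34/3 = -65/3)
-2513 - k(-3, z) = -2513 - 1*(-65/3) = -2513 + 65/3 = -7474/3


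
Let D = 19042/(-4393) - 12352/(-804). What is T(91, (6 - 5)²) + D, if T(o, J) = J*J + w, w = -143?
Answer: -115646864/882993 ≈ -130.97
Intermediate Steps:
D = 9738142/882993 (D = 19042*(-1/4393) - 12352*(-1/804) = -19042/4393 + 3088/201 = 9738142/882993 ≈ 11.029)
T(o, J) = -143 + J² (T(o, J) = J*J - 143 = J² - 143 = -143 + J²)
T(91, (6 - 5)²) + D = (-143 + ((6 - 5)²)²) + 9738142/882993 = (-143 + (1²)²) + 9738142/882993 = (-143 + 1²) + 9738142/882993 = (-143 + 1) + 9738142/882993 = -142 + 9738142/882993 = -115646864/882993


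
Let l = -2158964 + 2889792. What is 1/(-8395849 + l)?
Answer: -1/7665021 ≈ -1.3046e-7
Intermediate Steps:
l = 730828
1/(-8395849 + l) = 1/(-8395849 + 730828) = 1/(-7665021) = -1/7665021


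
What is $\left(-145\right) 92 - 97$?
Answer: $-13437$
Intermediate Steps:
$\left(-145\right) 92 - 97 = -13340 - 97 = -13437$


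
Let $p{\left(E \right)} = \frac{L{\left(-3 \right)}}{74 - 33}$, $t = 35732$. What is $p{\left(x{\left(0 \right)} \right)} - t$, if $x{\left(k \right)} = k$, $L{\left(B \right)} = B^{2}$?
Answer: $- \frac{1465003}{41} \approx -35732.0$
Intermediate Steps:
$p{\left(E \right)} = \frac{9}{41}$ ($p{\left(E \right)} = \frac{\left(-3\right)^{2}}{74 - 33} = \frac{9}{74 - 33} = \frac{9}{41}$)
$p{\left(x{\left(0 \right)} \right)} - t = \frac{9}{41} - 35732 = - \frac{1465003}{41}$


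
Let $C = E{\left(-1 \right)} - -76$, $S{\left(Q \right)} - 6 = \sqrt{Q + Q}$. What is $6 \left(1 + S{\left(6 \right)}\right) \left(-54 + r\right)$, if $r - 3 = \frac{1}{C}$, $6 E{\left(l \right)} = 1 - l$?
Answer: $- \frac{490392}{229} - \frac{140112 \sqrt{3}}{229} \approx -3201.2$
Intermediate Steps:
$S{\left(Q \right)} = 6 + \sqrt{2} \sqrt{Q}$ ($S{\left(Q \right)} = 6 + \sqrt{Q + Q} = 6 + \sqrt{2 Q} = 6 + \sqrt{2} \sqrt{Q}$)
$E{\left(l \right)} = \frac{1}{6} - \frac{l}{6}$ ($E{\left(l \right)} = \frac{1 - l}{6} = \frac{1}{6} - \frac{l}{6}$)
$C = \frac{229}{3}$ ($C = \left(\frac{1}{6} - - \frac{1}{6}\right) - -76 = \left(\frac{1}{6} + \frac{1}{6}\right) + 76 = \frac{1}{3} + 76 = \frac{229}{3} \approx 76.333$)
$r = \frac{690}{229}$ ($r = 3 + \frac{1}{\frac{229}{3}} = 3 + \frac{3}{229} = \frac{690}{229} \approx 3.0131$)
$6 \left(1 + S{\left(6 \right)}\right) \left(-54 + r\right) = 6 \left(1 + \left(6 + \sqrt{2} \sqrt{6}\right)\right) \left(-54 + \frac{690}{229}\right) = 6 \left(1 + \left(6 + 2 \sqrt{3}\right)\right) \left(- \frac{11676}{229}\right) = 6 \left(7 + 2 \sqrt{3}\right) \left(- \frac{11676}{229}\right) = \left(42 + 12 \sqrt{3}\right) \left(- \frac{11676}{229}\right) = - \frac{490392}{229} - \frac{140112 \sqrt{3}}{229}$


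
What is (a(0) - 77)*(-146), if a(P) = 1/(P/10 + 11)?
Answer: 123516/11 ≈ 11229.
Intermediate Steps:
a(P) = 1/(11 + P/10) (a(P) = 1/(P*(⅒) + 11) = 1/(P/10 + 11) = 1/(11 + P/10))
(a(0) - 77)*(-146) = (10/(110 + 0) - 77)*(-146) = (10/110 - 77)*(-146) = (10*(1/110) - 77)*(-146) = (1/11 - 77)*(-146) = -846/11*(-146) = 123516/11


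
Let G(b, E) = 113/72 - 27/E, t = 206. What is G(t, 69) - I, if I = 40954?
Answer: -67817873/1656 ≈ -40953.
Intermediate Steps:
G(b, E) = 113/72 - 27/E (G(b, E) = 113*(1/72) - 27/E = 113/72 - 27/E)
G(t, 69) - I = (113/72 - 27/69) - 1*40954 = (113/72 - 27*1/69) - 40954 = (113/72 - 9/23) - 40954 = 1951/1656 - 40954 = -67817873/1656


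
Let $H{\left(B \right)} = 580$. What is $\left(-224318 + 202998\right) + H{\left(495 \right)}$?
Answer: $-20740$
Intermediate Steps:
$\left(-224318 + 202998\right) + H{\left(495 \right)} = \left(-224318 + 202998\right) + 580 = -21320 + 580 = -20740$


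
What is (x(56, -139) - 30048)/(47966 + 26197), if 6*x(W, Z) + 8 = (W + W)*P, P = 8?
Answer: -29900/74163 ≈ -0.40317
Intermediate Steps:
x(W, Z) = -4/3 + 8*W/3 (x(W, Z) = -4/3 + ((W + W)*8)/6 = -4/3 + ((2*W)*8)/6 = -4/3 + (16*W)/6 = -4/3 + 8*W/3)
(x(56, -139) - 30048)/(47966 + 26197) = ((-4/3 + (8/3)*56) - 30048)/(47966 + 26197) = ((-4/3 + 448/3) - 30048)/74163 = (148 - 30048)*(1/74163) = -29900*1/74163 = -29900/74163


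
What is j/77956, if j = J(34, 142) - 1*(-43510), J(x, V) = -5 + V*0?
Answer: 43505/77956 ≈ 0.55807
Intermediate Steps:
J(x, V) = -5 (J(x, V) = -5 + 0 = -5)
j = 43505 (j = -5 - 1*(-43510) = -5 + 43510 = 43505)
j/77956 = 43505/77956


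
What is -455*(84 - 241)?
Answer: 71435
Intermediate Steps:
-455*(84 - 241) = -455*(-157) = 71435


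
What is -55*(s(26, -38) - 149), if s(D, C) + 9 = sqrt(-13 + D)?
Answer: 8690 - 55*sqrt(13) ≈ 8491.7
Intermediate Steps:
s(D, C) = -9 + sqrt(-13 + D)
-55*(s(26, -38) - 149) = -55*((-9 + sqrt(-13 + 26)) - 149) = -55*((-9 + sqrt(13)) - 149) = -55*(-158 + sqrt(13)) = 8690 - 55*sqrt(13)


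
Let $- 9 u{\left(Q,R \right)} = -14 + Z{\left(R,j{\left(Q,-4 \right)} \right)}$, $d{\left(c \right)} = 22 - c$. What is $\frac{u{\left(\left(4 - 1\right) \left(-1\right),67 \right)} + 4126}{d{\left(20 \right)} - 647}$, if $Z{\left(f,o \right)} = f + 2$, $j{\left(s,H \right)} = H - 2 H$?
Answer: $- \frac{37079}{5805} \approx -6.3874$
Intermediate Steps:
$j{\left(s,H \right)} = - H$
$Z{\left(f,o \right)} = 2 + f$
$u{\left(Q,R \right)} = \frac{4}{3} - \frac{R}{9}$ ($u{\left(Q,R \right)} = - \frac{-14 + \left(2 + R\right)}{9} = - \frac{-12 + R}{9} = \frac{4}{3} - \frac{R}{9}$)
$\frac{u{\left(\left(4 - 1\right) \left(-1\right),67 \right)} + 4126}{d{\left(20 \right)} - 647} = \frac{\left(\frac{4}{3} - \frac{67}{9}\right) + 4126}{\left(22 - 20\right) - 647} = \frac{- \frac{55}{9} + 4126}{2 - 647} = \frac{37079}{9 \left(-645\right)} = \frac{37079}{9} \left(- \frac{1}{645}\right) = - \frac{37079}{5805}$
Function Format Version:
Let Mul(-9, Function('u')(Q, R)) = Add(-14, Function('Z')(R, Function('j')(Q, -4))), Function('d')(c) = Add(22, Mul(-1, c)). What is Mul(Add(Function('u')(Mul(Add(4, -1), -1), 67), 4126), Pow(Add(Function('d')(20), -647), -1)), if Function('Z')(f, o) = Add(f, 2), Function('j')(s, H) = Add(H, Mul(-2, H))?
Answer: Rational(-37079, 5805) ≈ -6.3874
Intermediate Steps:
Function('j')(s, H) = Mul(-1, H)
Function('Z')(f, o) = Add(2, f)
Function('u')(Q, R) = Add(Rational(4, 3), Mul(Rational(-1, 9), R)) (Function('u')(Q, R) = Mul(Rational(-1, 9), Add(-14, Add(2, R))) = Mul(Rational(-1, 9), Add(-12, R)) = Add(Rational(4, 3), Mul(Rational(-1, 9), R)))
Mul(Add(Function('u')(Mul(Add(4, -1), -1), 67), 4126), Pow(Add(Function('d')(20), -647), -1)) = Mul(Add(Add(Rational(4, 3), Mul(Rational(-1, 9), 67)), 4126), Pow(Add(Add(22, Mul(-1, 20)), -647), -1)) = Mul(Add(Add(Rational(4, 3), Rational(-67, 9)), 4126), Pow(Add(Add(22, -20), -647), -1)) = Mul(Add(Rational(-55, 9), 4126), Pow(Add(2, -647), -1)) = Mul(Rational(37079, 9), Pow(-645, -1)) = Mul(Rational(37079, 9), Rational(-1, 645)) = Rational(-37079, 5805)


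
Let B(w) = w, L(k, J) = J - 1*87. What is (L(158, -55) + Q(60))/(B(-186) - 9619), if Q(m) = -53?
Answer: 39/1961 ≈ 0.019888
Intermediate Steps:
L(k, J) = -87 + J (L(k, J) = J - 87 = -87 + J)
(L(158, -55) + Q(60))/(B(-186) - 9619) = ((-87 - 55) - 53)/(-186 - 9619) = (-142 - 53)/(-9805) = -195*(-1/9805) = 39/1961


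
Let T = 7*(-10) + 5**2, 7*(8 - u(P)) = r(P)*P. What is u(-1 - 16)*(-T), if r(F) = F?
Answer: -10485/7 ≈ -1497.9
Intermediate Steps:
u(P) = 8 - P**2/7 (u(P) = 8 - P*P/7 = 8 - P**2/7)
T = -45 (T = -70 + 25 = -45)
u(-1 - 16)*(-T) = (8 - (-1 - 16)**2/7)*(-1*(-45)) = (8 - 1/7*(-17)**2)*45 = (8 - 1/7*289)*45 = (8 - 289/7)*45 = -233/7*45 = -10485/7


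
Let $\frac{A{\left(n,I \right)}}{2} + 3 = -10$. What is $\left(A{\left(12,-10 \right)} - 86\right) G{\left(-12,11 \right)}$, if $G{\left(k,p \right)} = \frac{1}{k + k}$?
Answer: $\frac{14}{3} \approx 4.6667$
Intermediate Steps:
$A{\left(n,I \right)} = -26$ ($A{\left(n,I \right)} = -6 + 2 \left(-10\right) = -6 - 20 = -26$)
$G{\left(k,p \right)} = \frac{1}{2 k}$
$\left(A{\left(12,-10 \right)} - 86\right) G{\left(-12,11 \right)} = \left(-26 - 86\right) \frac{1}{2 \left(-12\right)} = - 112 \cdot \frac{1}{2} \left(- \frac{1}{12}\right) = \left(-112\right) \left(- \frac{1}{24}\right) = \frac{14}{3}$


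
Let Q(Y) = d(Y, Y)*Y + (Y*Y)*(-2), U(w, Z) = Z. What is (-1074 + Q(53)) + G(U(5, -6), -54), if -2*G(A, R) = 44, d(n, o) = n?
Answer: -3905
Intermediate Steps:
G(A, R) = -22 (G(A, R) = -1/2*44 = -22)
Q(Y) = -Y**2 (Q(Y) = Y*Y + (Y*Y)*(-2) = Y**2 + Y**2*(-2) = Y**2 - 2*Y**2 = -Y**2)
(-1074 + Q(53)) + G(U(5, -6), -54) = (-1074 - 1*53**2) - 22 = (-1074 - 1*2809) - 22 = (-1074 - 2809) - 22 = -3883 - 22 = -3905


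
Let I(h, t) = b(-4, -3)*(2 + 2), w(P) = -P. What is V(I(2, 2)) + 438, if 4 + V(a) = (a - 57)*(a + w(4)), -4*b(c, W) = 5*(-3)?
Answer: -28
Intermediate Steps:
b(c, W) = 15/4 (b(c, W) = -5*(-3)/4 = -¼*(-15) = 15/4)
I(h, t) = 15 (I(h, t) = 15*(2 + 2)/4 = (15/4)*4 = 15)
V(a) = -4 + (-57 + a)*(-4 + a) (V(a) = -4 + (a - 57)*(a - 1*4) = -4 + (-57 + a)*(a - 4) = -4 + (-57 + a)*(-4 + a))
V(I(2, 2)) + 438 = (224 + 15² - 61*15) + 438 = (224 + 225 - 915) + 438 = -466 + 438 = -28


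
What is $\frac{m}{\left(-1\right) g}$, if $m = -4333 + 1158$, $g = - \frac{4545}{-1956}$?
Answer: $\frac{414020}{303} \approx 1366.4$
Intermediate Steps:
$g = \frac{1515}{652}$ ($g = \left(-4545\right) \left(- \frac{1}{1956}\right) = \frac{1515}{652} \approx 2.3236$)
$m = -3175$
$\frac{m}{\left(-1\right) g} = - \frac{3175}{\left(-1\right) \frac{1515}{652}} = - \frac{3175}{- \frac{1515}{652}} = \left(-3175\right) \left(- \frac{652}{1515}\right) = \frac{414020}{303}$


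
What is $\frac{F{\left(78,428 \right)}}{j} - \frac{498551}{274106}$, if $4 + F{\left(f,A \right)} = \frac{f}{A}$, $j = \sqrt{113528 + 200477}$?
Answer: $- \frac{498551}{274106} - \frac{817 \sqrt{314005}}{67197070} \approx -1.8256$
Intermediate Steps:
$j = \sqrt{314005} \approx 560.36$
$F{\left(f,A \right)} = -4 + \frac{f}{A}$
$\frac{F{\left(78,428 \right)}}{j} - \frac{498551}{274106} = \frac{-4 + \frac{78}{428}}{\sqrt{314005}} - \frac{498551}{274106} = \left(-4 + 78 \cdot \frac{1}{428}\right) \frac{\sqrt{314005}}{314005} - \frac{498551}{274106} = \left(-4 + \frac{39}{214}\right) \frac{\sqrt{314005}}{314005} - \frac{498551}{274106} = - \frac{817 \frac{\sqrt{314005}}{314005}}{214} - \frac{498551}{274106} = - \frac{817 \sqrt{314005}}{67197070} - \frac{498551}{274106} = - \frac{498551}{274106} - \frac{817 \sqrt{314005}}{67197070}$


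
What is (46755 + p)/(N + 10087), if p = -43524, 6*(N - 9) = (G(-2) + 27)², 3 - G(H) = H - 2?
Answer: 9693/30866 ≈ 0.31403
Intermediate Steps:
G(H) = 5 - H (G(H) = 3 - (H - 2) = 3 - (-2 + H) = 3 + (2 - H) = 5 - H)
N = 605/3 (N = 9 + ((5 - 1*(-2)) + 27)²/6 = 9 + ((5 + 2) + 27)²/6 = 9 + (7 + 27)²/6 = 9 + (⅙)*34² = 9 + (⅙)*1156 = 9 + 578/3 = 605/3 ≈ 201.67)
(46755 + p)/(N + 10087) = (46755 - 43524)/(605/3 + 10087) = 3231/(30866/3) = 3231*(3/30866) = 9693/30866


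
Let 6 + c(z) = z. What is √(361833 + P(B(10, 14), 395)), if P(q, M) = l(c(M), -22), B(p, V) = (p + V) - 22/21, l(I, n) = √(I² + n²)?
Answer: √(361833 + √151805) ≈ 601.85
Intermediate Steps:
c(z) = -6 + z
B(p, V) = -22/21 + V + p (B(p, V) = (V + p) - 22*1/21 = (V + p) - 22/21 = -22/21 + V + p)
P(q, M) = √(484 + (-6 + M)²) (P(q, M) = √((-6 + M)² + (-22)²) = √((-6 + M)² + 484) = √(484 + (-6 + M)²))
√(361833 + P(B(10, 14), 395)) = √(361833 + √(484 + (-6 + 395)²)) = √(361833 + √(484 + 389²)) = √(361833 + √(484 + 151321)) = √(361833 + √151805)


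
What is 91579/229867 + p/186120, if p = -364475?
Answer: -110307589/70715448 ≈ -1.5599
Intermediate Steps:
91579/229867 + p/186120 = 91579/229867 - 364475/186120 = 91579*(1/229867) - 364475*1/186120 = 91579/229867 - 72895/37224 = -110307589/70715448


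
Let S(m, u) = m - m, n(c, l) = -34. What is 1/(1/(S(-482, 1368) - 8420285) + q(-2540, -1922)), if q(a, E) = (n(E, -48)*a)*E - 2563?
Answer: -8420285/1397653493007656 ≈ -6.0246e-9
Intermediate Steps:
S(m, u) = 0
q(a, E) = -2563 - 34*E*a (q(a, E) = (-34*a)*E - 2563 = -34*E*a - 2563 = -2563 - 34*E*a)
1/(1/(S(-482, 1368) - 8420285) + q(-2540, -1922)) = 1/(1/(0 - 8420285) + (-2563 - 34*(-1922)*(-2540))) = 1/(1/(-8420285) + (-2563 - 165983920)) = 1/(-1/8420285 - 165986483) = 1/(-1397653493007656/8420285) = -8420285/1397653493007656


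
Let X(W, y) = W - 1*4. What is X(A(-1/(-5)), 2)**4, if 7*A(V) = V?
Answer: 373301041/1500625 ≈ 248.76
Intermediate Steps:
A(V) = V/7
X(W, y) = -4 + W (X(W, y) = W - 4 = -4 + W)
X(A(-1/(-5)), 2)**4 = (-4 + (-1/(-5))/7)**4 = (-4 + (-1*(-1/5))/7)**4 = (-4 + (1/7)*(1/5))**4 = (-4 + 1/35)**4 = (-139/35)**4 = 373301041/1500625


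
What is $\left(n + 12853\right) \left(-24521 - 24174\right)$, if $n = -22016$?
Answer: $446192285$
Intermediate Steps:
$\left(n + 12853\right) \left(-24521 - 24174\right) = \left(-22016 + 12853\right) \left(-24521 - 24174\right) = \left(-9163\right) \left(-48695\right) = 446192285$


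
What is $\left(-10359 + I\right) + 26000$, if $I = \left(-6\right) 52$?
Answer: $15329$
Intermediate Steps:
$I = -312$
$\left(-10359 + I\right) + 26000 = \left(-10359 - 312\right) + 26000 = -10671 + 26000 = 15329$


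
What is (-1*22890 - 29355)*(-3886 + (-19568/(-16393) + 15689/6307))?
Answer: 20970906049751085/103390651 ≈ 2.0283e+8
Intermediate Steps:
(-1*22890 - 29355)*(-3886 + (-19568/(-16393) + 15689/6307)) = (-22890 - 29355)*(-3886 + (-19568*(-1/16393) + 15689*(1/6307))) = -52245*(-3886 + (19568/16393 + 15689/6307)) = -52245*(-3886 + 380605153/103390651) = -52245*(-401395464633/103390651) = 20970906049751085/103390651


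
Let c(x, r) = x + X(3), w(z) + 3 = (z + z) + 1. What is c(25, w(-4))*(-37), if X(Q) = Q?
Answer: -1036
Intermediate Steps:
w(z) = -2 + 2*z (w(z) = -3 + ((z + z) + 1) = -3 + (2*z + 1) = -3 + (1 + 2*z) = -2 + 2*z)
c(x, r) = 3 + x (c(x, r) = x + 3 = 3 + x)
c(25, w(-4))*(-37) = (3 + 25)*(-37) = 28*(-37) = -1036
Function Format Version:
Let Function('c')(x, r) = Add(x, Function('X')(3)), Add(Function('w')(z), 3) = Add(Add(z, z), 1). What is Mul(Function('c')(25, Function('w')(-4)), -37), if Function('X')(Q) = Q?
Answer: -1036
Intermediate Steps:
Function('w')(z) = Add(-2, Mul(2, z)) (Function('w')(z) = Add(-3, Add(Add(z, z), 1)) = Add(-3, Add(Mul(2, z), 1)) = Add(-3, Add(1, Mul(2, z))) = Add(-2, Mul(2, z)))
Function('c')(x, r) = Add(3, x) (Function('c')(x, r) = Add(x, 3) = Add(3, x))
Mul(Function('c')(25, Function('w')(-4)), -37) = Mul(Add(3, 25), -37) = Mul(28, -37) = -1036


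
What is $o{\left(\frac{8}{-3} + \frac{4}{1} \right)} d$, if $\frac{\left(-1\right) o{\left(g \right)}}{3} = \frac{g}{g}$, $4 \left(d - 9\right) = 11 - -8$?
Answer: $- \frac{165}{4} \approx -41.25$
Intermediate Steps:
$d = \frac{55}{4}$ ($d = 9 + \frac{11 - -8}{4} = 9 + \frac{11 + 8}{4} = 9 + \frac{1}{4} \cdot 19 = 9 + \frac{19}{4} = \frac{55}{4} \approx 13.75$)
$o{\left(g \right)} = -3$ ($o{\left(g \right)} = - 3 \frac{g}{g} = \left(-3\right) 1 = -3$)
$o{\left(\frac{8}{-3} + \frac{4}{1} \right)} d = \left(-3\right) \frac{55}{4} = - \frac{165}{4}$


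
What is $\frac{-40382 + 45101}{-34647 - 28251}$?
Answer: $- \frac{143}{1906} \approx -0.075026$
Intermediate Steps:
$\frac{-40382 + 45101}{-34647 - 28251} = \frac{4719}{-62898} = 4719 \left(- \frac{1}{62898}\right) = - \frac{143}{1906}$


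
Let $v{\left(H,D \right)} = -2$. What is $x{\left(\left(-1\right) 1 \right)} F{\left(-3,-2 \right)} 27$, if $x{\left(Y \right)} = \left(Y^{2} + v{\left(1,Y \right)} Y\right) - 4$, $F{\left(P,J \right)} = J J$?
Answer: $-108$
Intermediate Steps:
$F{\left(P,J \right)} = J^{2}$
$x{\left(Y \right)} = -4 + Y^{2} - 2 Y$ ($x{\left(Y \right)} = \left(Y^{2} - 2 Y\right) - 4 = -4 + Y^{2} - 2 Y$)
$x{\left(\left(-1\right) 1 \right)} F{\left(-3,-2 \right)} 27 = \left(-4 + \left(\left(-1\right) 1\right)^{2} - 2 \left(\left(-1\right) 1\right)\right) \left(-2\right)^{2} \cdot 27 = \left(-4 + \left(-1\right)^{2} - -2\right) 4 \cdot 27 = \left(-4 + 1 + 2\right) 4 \cdot 27 = \left(-1\right) 4 \cdot 27 = \left(-4\right) 27 = -108$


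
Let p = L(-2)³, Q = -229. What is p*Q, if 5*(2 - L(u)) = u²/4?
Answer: -166941/125 ≈ -1335.5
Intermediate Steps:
L(u) = 2 - u²/20 (L(u) = 2 - u²/(5*4) = 2 - u²/20)
p = 729/125 (p = (2 - 1/20*(-2)²)³ = (2 - 1/20*4)³ = (2 - ⅕)³ = (9/5)³ = 729/125 ≈ 5.8320)
p*Q = (729/125)*(-229) = -166941/125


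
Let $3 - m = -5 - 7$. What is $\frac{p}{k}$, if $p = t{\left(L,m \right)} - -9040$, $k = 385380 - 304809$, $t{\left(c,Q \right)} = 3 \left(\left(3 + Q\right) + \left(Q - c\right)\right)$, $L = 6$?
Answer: $\frac{9121}{80571} \approx 0.1132$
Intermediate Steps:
$m = 15$ ($m = 3 - \left(-5 - 7\right) = 3 - -12 = 3 + 12 = 15$)
$t{\left(c,Q \right)} = 9 - 3 c + 6 Q$ ($t{\left(c,Q \right)} = 3 \left(3 - c + 2 Q\right) = 9 - 3 c + 6 Q$)
$k = 80571$ ($k = 385380 - 304809 = 80571$)
$p = 9121$ ($p = \left(9 - 18 + 6 \cdot 15\right) - -9040 = \left(9 - 18 + 90\right) + 9040 = 81 + 9040 = 9121$)
$\frac{p}{k} = \frac{9121}{80571}$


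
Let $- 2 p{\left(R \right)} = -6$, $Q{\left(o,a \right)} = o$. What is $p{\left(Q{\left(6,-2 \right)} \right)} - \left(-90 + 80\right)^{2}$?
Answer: $-97$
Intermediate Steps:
$p{\left(R \right)} = 3$ ($p{\left(R \right)} = \left(- \frac{1}{2}\right) \left(-6\right) = 3$)
$p{\left(Q{\left(6,-2 \right)} \right)} - \left(-90 + 80\right)^{2} = 3 - \left(-90 + 80\right)^{2} = 3 - \left(-10\right)^{2} = 3 - 100 = -97$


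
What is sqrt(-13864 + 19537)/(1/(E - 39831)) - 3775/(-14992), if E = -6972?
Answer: 3775/14992 - 46803*sqrt(5673) ≈ -3.5252e+6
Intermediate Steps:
sqrt(-13864 + 19537)/(1/(E - 39831)) - 3775/(-14992) = sqrt(-13864 + 19537)/(1/(-6972 - 39831)) - 3775/(-14992) = sqrt(5673)/(1/(-46803)) - 3775*(-1/14992) = sqrt(5673)/(-1/46803) + 3775/14992 = sqrt(5673)*(-46803) + 3775/14992 = -46803*sqrt(5673) + 3775/14992 = 3775/14992 - 46803*sqrt(5673)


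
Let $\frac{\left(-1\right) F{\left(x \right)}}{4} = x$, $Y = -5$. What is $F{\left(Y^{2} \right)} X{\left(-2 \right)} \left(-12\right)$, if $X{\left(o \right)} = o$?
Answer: $-2400$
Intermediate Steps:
$F{\left(x \right)} = - 4 x$
$F{\left(Y^{2} \right)} X{\left(-2 \right)} \left(-12\right) = - 4 \left(-5\right)^{2} \left(\left(-2\right) \left(-12\right)\right) = \left(-4\right) 25 \cdot 24 = \left(-100\right) 24 = -2400$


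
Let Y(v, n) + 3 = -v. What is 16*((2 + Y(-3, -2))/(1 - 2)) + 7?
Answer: -25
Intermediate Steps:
Y(v, n) = -3 - v
16*((2 + Y(-3, -2))/(1 - 2)) + 7 = 16*((2 + (-3 - 1*(-3)))/(1 - 2)) + 7 = 16*((2 + (-3 + 3))/(-1)) + 7 = 16*((2 + 0)*(-1)) + 7 = 16*(2*(-1)) + 7 = 16*(-2) + 7 = -32 + 7 = -25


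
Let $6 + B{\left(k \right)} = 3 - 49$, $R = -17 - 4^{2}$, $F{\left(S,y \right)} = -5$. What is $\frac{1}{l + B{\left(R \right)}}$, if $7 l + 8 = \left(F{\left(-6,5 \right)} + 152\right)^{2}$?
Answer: $\frac{7}{21237} \approx 0.00032961$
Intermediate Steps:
$R = -33$ ($R = -17 - 16 = -33$)
$l = \frac{21601}{7}$ ($l = - \frac{8}{7} + \frac{\left(-5 + 152\right)^{2}}{7} = - \frac{8}{7} + \frac{147^{2}}{7} = - \frac{8}{7} + \frac{1}{7} \cdot 21609 = - \frac{8}{7} + 3087 = \frac{21601}{7} \approx 3085.9$)
$B{\left(k \right)} = -52$ ($B{\left(k \right)} = -6 + \left(3 - 49\right) = -6 - 46 = -52$)
$\frac{1}{l + B{\left(R \right)}} = \frac{1}{\frac{21601}{7} - 52} = \frac{1}{\frac{21237}{7}} = \frac{7}{21237}$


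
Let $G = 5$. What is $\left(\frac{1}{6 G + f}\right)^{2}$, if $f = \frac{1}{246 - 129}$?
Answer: $\frac{13689}{12327121} \approx 0.0011105$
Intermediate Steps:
$f = \frac{1}{117} \approx 0.008547$
$\left(\frac{1}{6 G + f}\right)^{2} = \left(\frac{1}{6 \cdot 5 + \frac{1}{117}}\right)^{2} = \left(\frac{1}{30 + \frac{1}{117}}\right)^{2} = \left(\frac{1}{\frac{3511}{117}}\right)^{2} = \left(\frac{117}{3511}\right)^{2} = \frac{13689}{12327121}$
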